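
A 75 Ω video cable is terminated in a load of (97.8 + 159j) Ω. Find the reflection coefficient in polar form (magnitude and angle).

Γ = (Z_L − Z_0)/(Z_L + Z_0) = (22.8 + j159)/(172.8 + j159)
|Γ| = 161/235 = 0.684

Γ ≈ 0.684 ∠ 39.2°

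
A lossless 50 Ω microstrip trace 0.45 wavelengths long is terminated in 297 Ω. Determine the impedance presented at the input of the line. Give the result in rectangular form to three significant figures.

Z_in ≈ 69.5 + j118 Ω

βl = 2π × 0.45 = 162°
tan(βl) = tan(162°) = -0.325
Z_in = Z_0·(Z_L + jZ_0·tanβl)/(Z_0 + jZ_L·tanβl)
     = 50·(297 − j16.2)/(50 − j96.5)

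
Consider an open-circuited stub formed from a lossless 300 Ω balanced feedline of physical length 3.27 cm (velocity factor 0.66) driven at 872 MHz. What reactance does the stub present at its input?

X_in ≈ -236 Ω (capacitive)

λ = v/f = 0.66·c / 872 MHz = 0.227 m
βl = 2π·l/λ = 2π × 0.144 = 51.8°
tan(βl) = 1.27
For an open-circuited stub, Z_in = −jZ_0·cot(βl) = −jZ_0/tan(βl)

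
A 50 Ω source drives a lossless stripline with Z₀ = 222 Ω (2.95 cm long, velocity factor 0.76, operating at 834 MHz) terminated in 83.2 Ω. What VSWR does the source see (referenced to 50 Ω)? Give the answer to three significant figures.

λ = v/f = 0.76·c / 834 MHz = 0.273 m
βl = 2π·l/λ = 2π × 0.108 = 38.8°
tan(βl) = 0.805
Z_in = Z_0·(Z_L + jZ_0·tanβl)/(Z_0 + jZ_L·tanβl) = 126 + j141 Ω
Γ_s = (Z_in − Z_s)/(Z_in + Z_s) = (75.7 + j141)/(176 + j141), |Γ_s| = 0.71
VSWR = (1 + |Γ_s|)/(1 − |Γ_s|)

VSWR ≈ 5.9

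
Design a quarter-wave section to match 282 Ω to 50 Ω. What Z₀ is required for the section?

Z_qwt = √(Z_0·R_L) = √(50 × 282) = √14100

Z_qwt ≈ 119 Ω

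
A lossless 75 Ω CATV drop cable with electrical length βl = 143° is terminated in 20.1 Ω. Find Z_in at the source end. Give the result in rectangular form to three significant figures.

Z_in ≈ 30.3 − j50.4 Ω

tan(βl) = tan(143°) = -0.754
Z_in = Z_0·(Z_L + jZ_0·tanβl)/(Z_0 + jZ_L·tanβl)
     = 75·(20.1 − j56.5)/(75 − j15.1)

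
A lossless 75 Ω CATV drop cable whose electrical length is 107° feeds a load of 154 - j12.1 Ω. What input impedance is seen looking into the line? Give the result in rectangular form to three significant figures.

Z_in ≈ 39.7 + j20.1 Ω

tan(βl) = tan(107°) = -3.27
Z_in = Z_0·(Z_L + jZ_0·tanβl)/(Z_0 + jZ_L·tanβl)
     = 75·(154 − j257)/(35.4 − j504)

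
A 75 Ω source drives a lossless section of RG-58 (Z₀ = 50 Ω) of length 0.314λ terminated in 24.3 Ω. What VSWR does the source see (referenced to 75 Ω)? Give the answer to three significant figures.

VSWR ≈ 1.72

βl = 2π × 0.314 = 113°
tan(βl) = -2.35
Z_in = Z_0·(Z_L + jZ_0·tanβl)/(Z_0 + jZ_L·tanβl) = 68.8 − j38.9 Ω
Γ_s = (Z_in − Z_s)/(Z_in + Z_s) = (-6.2 − j38.9)/(144 − j38.9), |Γ_s| = 0.265
VSWR = (1 + |Γ_s|)/(1 − |Γ_s|)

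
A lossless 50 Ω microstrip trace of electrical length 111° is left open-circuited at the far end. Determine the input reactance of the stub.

X_in ≈ 19.2 Ω (inductive)

tan(βl) = -2.61
For an open-circuited stub, Z_in = −jZ_0·cot(βl) = −jZ_0/tan(βl)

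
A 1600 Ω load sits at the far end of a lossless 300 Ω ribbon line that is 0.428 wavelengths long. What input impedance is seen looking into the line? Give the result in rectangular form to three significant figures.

βl = 2π × 0.428 = 154°
tan(βl) = tan(154°) = -0.486
Z_in = Z_0·(Z_L + jZ_0·tanβl)/(Z_0 + jZ_L·tanβl)
     = 300·(1600 − j146)/(300 − j778)

Z_in ≈ 256 + j518 Ω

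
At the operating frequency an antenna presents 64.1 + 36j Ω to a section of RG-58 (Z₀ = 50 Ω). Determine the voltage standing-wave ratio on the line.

Γ = (Z_L − Z_0)/(Z_L + Z_0) = (14.1 + j36)/(114.1 + j36)
|Γ| = 38.7/120 = 0.323
VSWR = (1 + |Γ|)/(1 − |Γ|) = 1.32/0.677

VSWR ≈ 1.95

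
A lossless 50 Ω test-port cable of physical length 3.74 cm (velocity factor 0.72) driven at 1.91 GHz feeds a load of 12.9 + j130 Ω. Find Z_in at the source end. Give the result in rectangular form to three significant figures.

Z_in ≈ 1.68 + j7.18 Ω

λ = v/f = 0.72·c / 1.91 GHz = 0.113 m
βl = 2π·l/λ = 2π × 0.331 = 119°
tan(βl) = tan(119°) = -1.8
Z_in = Z_0·(Z_L + jZ_0·tanβl)/(Z_0 + jZ_L·tanβl)
     = 50·(12.9 + j40)/(284 − j23.2)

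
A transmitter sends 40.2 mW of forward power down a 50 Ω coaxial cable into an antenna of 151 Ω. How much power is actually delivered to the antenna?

P_delivered ≈ 30 mW

Γ = (151 − 50)/(151 + 50) = 0.502
|Γ|² = 0.252
P_refl = |Γ|²·P_inc = 10.2 mW, P_del = (1 − |Γ|²)·P_inc = 30 mW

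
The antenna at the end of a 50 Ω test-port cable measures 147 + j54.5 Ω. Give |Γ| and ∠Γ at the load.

Γ ≈ 0.544 ∠ 13.9°

Γ = (Z_L − Z_0)/(Z_L + Z_0) = (97 + j54.5)/(197 + j54.5)
|Γ| = 111/204 = 0.544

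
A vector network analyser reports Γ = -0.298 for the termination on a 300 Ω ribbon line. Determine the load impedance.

Z_L ≈ 162 Ω

Z_L = Z_0·(1 + Γ)/(1 − Γ) = 300·(0.702)/(1.3)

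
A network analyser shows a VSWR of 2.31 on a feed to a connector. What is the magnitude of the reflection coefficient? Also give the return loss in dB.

|Γ| = (S − 1)/(S + 1) = (2.31 − 1)/(2.31 + 1) = 1.31/3.31
RL = −20·log₁₀|Γ| = −20·log₁₀(0.396)

|Γ| ≈ 0.396; return loss ≈ 8.05 dB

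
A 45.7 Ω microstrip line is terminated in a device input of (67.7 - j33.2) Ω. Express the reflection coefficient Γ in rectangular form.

Γ ≈ 0.258 − j0.217

Γ = (Z_L − Z_0)/(Z_L + Z_0) = (22 − j33.2)/(113.4 − j33.2)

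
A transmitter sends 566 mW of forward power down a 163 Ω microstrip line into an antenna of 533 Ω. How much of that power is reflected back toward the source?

P_reflected ≈ 160 mW

Γ = (533 − 163)/(533 + 163) = 0.532
|Γ|² = 0.283
P_refl = |Γ|²·P_inc = 160 mW, P_del = (1 − |Γ|²)·P_inc = 406 mW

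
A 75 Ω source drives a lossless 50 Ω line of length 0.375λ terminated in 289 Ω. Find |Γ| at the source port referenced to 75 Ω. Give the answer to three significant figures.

βl = 2π × 0.375 = 135°
tan(βl) = -1
Z_in = Z_0·(Z_L + jZ_0·tanβl)/(Z_0 + jZ_L·tanβl) = 16.8 + j47.1 Ω
Γ_s = (Z_in − Z_s)/(Z_in + Z_s) = (-58.2 + j47.1)/(91.8 + j47.1), |Γ_s| = 0.726

|Γ| ≈ 0.726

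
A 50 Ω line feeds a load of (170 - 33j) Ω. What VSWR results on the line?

VSWR ≈ 3.54

Γ = (Z_L − Z_0)/(Z_L + Z_0) = (120 − j33)/(220 − j33)
|Γ| = 124/222 = 0.559
VSWR = (1 + |Γ|)/(1 − |Γ|) = 1.56/0.441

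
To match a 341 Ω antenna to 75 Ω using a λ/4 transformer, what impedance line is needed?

Z_qwt = √(Z_0·R_L) = √(75 × 341) = √25580

Z_qwt ≈ 160 Ω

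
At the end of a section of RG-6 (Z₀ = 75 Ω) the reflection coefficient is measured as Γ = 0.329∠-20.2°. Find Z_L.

Z_L ≈ 136 − j34.7 Ω

Z_L = Z_0·(1 + Γ)/(1 − Γ) = 75·(1.31 − j0.114)/(0.691 + j0.114)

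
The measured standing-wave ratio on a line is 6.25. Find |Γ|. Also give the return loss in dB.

|Γ| ≈ 0.724; return loss ≈ 2.8 dB

|Γ| = (S − 1)/(S + 1) = (6.25 − 1)/(6.25 + 1) = 5.25/7.25
RL = −20·log₁₀|Γ| = −20·log₁₀(0.724)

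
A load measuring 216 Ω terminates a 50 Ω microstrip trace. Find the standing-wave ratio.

For a purely resistive load, VSWR = R_L/Z_0 or Z_0/R_L (whichever > 1) = 216/50

VSWR ≈ 4.32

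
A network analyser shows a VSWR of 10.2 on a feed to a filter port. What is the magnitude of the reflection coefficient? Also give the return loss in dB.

|Γ| ≈ 0.821; return loss ≈ 1.71 dB

|Γ| = (S − 1)/(S + 1) = (10.2 − 1)/(10.2 + 1) = 9.2/11.2
RL = −20·log₁₀|Γ| = −20·log₁₀(0.821)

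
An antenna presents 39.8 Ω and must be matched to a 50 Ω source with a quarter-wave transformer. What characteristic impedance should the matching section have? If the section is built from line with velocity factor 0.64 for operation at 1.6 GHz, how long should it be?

Z_qwt ≈ 44.6 Ω; length ≈ 3 cm

Z_qwt = √(Z_0·R_L) = √(50 × 39.8) = √1990
λ = 0.64·c/f = 0.12 m, so l = λ/4 = 0.03 m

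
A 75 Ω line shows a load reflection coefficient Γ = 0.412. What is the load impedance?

Z_L = Z_0·(1 + Γ)/(1 − Γ) = 75·(1.41)/(0.588)

Z_L ≈ 180 Ω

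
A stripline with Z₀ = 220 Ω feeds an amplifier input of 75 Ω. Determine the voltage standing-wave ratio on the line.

VSWR ≈ 2.93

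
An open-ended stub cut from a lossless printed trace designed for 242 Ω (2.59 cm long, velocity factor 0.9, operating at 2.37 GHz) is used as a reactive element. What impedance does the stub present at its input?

Z_in ≈ −j34.7 Ω

λ = v/f = 0.9·c / 2.37 GHz = 0.114 m
βl = 2π·l/λ = 2π × 0.227 = 81.8°
tan(βl) = 6.98
For an open-ended stub, Z_in = −jZ_0·cot(βl) = −jZ_0/tan(βl)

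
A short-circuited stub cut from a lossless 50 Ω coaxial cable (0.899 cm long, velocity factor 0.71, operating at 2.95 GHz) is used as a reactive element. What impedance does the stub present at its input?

λ = v/f = 0.71·c / 2.95 GHz = 0.0722 m
βl = 2π·l/λ = 2π × 0.125 = 44.8°
tan(βl) = 0.994
For a short-circuited stub, Z_in = jZ_0·tan(βl)

Z_in ≈ +j49.7 Ω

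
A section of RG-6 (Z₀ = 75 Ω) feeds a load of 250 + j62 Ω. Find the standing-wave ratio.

Γ = (Z_L − Z_0)/(Z_L + Z_0) = (175 + j62)/(325 + j62)
|Γ| = 186/331 = 0.561
VSWR = (1 + |Γ|)/(1 − |Γ|) = 1.56/0.439

VSWR ≈ 3.56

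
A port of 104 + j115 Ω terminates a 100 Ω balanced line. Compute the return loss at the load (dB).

RL ≈ 6.17 dB

Γ = (4 + j115)/(204 + j115), |Γ| = 0.491
RL = −20·log₁₀|Γ| = −20·log₁₀(0.491)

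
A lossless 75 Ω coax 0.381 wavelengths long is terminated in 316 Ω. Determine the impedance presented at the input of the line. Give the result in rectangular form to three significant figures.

Z_in ≈ 36.1 + j71.6 Ω

βl = 2π × 0.381 = 137°
tan(βl) = tan(137°) = -0.927
Z_in = Z_0·(Z_L + jZ_0·tanβl)/(Z_0 + jZ_L·tanβl)
     = 75·(316 − j69.5)/(75 − j293)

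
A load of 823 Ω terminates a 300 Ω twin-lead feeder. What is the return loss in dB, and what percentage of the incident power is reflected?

Γ = (823 − 300)/(823 + 300) = 0.466
RL = −20·log₁₀(0.466) = 6.64 dB
P_refl/P_inc = |Γ|² = 0.217

RL ≈ 6.64 dB; 21.7% of incident power reflected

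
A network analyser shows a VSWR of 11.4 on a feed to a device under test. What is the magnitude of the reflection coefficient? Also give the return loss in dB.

|Γ| ≈ 0.839; return loss ≈ 1.53 dB

|Γ| = (S − 1)/(S + 1) = (11.4 − 1)/(11.4 + 1) = 10.4/12.4
RL = −20·log₁₀|Γ| = −20·log₁₀(0.839)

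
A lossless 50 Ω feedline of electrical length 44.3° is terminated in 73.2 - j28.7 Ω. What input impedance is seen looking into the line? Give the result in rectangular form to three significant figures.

tan(βl) = tan(44.3°) = 0.976
Z_in = Z_0·(Z_L + jZ_0·tanβl)/(Z_0 + jZ_L·tanβl)
     = 50·(73.2 + j20.1)/(78 + j71.4)

Z_in ≈ 31.9 − j16.4 Ω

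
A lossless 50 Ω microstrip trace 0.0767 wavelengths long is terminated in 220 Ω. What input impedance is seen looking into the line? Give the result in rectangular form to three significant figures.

Z_in ≈ 44.5 − j76.3 Ω

βl = 2π × 0.0767 = 27.6°
tan(βl) = tan(27.6°) = 0.523
Z_in = Z_0·(Z_L + jZ_0·tanβl)/(Z_0 + jZ_L·tanβl)
     = 50·(220 + j26.2)/(50 + j115)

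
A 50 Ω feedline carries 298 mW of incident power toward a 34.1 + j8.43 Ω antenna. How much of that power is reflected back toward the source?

P_reflected ≈ 13.5 mW

|Γ| = |(-15.9 + j8.43)/(84.1 + j8.43)| = 0.213
|Γ|² = 0.0453
P_refl = |Γ|²·P_inc = 13.5 mW, P_del = (1 − |Γ|²)·P_inc = 284 mW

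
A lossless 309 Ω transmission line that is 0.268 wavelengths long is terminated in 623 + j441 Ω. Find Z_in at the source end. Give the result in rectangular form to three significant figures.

Z_in ≈ 98 − j39.8 Ω

βl = 2π × 0.268 = 96.5°
tan(βl) = tan(96.5°) = -8.8
Z_in = Z_0·(Z_L + jZ_0·tanβl)/(Z_0 + jZ_L·tanβl)
     = 309·(623 − j2280)/(4190 − j5490)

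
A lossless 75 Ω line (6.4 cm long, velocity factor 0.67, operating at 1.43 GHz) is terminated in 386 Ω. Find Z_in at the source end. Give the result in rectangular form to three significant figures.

λ = v/f = 0.67·c / 1.43 GHz = 0.141 m
βl = 2π·l/λ = 2π × 0.455 = 164°
tan(βl) = tan(164°) = -0.288
Z_in = Z_0·(Z_L + jZ_0·tanβl)/(Z_0 + jZ_L·tanβl)
     = 75·(386 − j21.6)/(75 − j111)

Z_in ≈ 131 + j172 Ω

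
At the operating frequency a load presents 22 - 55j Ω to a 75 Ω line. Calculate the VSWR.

VSWR ≈ 5.35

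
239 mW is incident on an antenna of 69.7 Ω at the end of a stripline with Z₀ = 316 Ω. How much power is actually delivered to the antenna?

P_delivered ≈ 142 mW

Γ = (69.7 − 316)/(69.7 + 316) = -0.639
|Γ|² = 0.408
P_refl = |Γ|²·P_inc = 97.5 mW, P_del = (1 − |Γ|²)·P_inc = 142 mW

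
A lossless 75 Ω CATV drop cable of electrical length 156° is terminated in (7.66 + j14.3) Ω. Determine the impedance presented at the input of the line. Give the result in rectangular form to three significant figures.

Z_in ≈ 7.78 − j17.3 Ω

tan(βl) = tan(156°) = -0.445
Z_in = Z_0·(Z_L + jZ_0·tanβl)/(Z_0 + jZ_L·tanβl)
     = 75·(7.66 − j19.1)/(81.4 − j3.41)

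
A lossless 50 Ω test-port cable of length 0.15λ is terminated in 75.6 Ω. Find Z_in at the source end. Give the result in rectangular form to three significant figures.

βl = 2π × 0.15 = 54°
tan(βl) = tan(54°) = 1.38
Z_in = Z_0·(Z_L + jZ_0·tanβl)/(Z_0 + jZ_L·tanβl)
     = 50·(75.6 + j68.8)/(50 + j104)

Z_in ≈ 41 − j16.6 Ω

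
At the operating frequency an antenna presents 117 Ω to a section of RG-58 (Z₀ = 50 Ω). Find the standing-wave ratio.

VSWR ≈ 2.34

Γ = (117 − 50)/(117 + 50) = 0.401
VSWR = (1 + 0.401)/(1 − 0.401)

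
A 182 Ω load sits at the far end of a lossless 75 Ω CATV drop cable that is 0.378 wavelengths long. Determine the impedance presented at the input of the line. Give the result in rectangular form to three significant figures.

Z_in ≈ 54.3 + j54.6 Ω

βl = 2π × 0.378 = 136°
tan(βl) = tan(136°) = -0.963
Z_in = Z_0·(Z_L + jZ_0·tanβl)/(Z_0 + jZ_L·tanβl)
     = 75·(182 − j72.2)/(75 − j175)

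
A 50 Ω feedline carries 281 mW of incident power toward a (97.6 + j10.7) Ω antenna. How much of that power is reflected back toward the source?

P_reflected ≈ 30.5 mW

|Γ| = |(47.6 + j10.7)/(147.6 + j10.7)| = 0.33
|Γ|² = 0.109
P_refl = |Γ|²·P_inc = 30.5 mW, P_del = (1 − |Γ|²)·P_inc = 250 mW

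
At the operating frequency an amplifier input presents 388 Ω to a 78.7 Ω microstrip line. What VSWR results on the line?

Γ = (388 − 78.7)/(388 + 78.7) = 0.663
VSWR = (1 + 0.663)/(1 − 0.663)

VSWR ≈ 4.93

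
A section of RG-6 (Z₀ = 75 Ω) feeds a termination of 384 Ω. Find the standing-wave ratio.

VSWR ≈ 5.12

Γ = (384 − 75)/(384 + 75) = 0.673
VSWR = (1 + 0.673)/(1 − 0.673)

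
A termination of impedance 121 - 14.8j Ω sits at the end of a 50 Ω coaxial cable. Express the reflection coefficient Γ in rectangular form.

Γ = (Z_L − Z_0)/(Z_L + Z_0) = (71 − j14.8)/(171 − j14.8)

Γ ≈ 0.42 − j0.0502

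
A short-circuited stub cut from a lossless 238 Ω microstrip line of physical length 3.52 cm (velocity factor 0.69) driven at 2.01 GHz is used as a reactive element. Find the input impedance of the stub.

λ = v/f = 0.69·c / 2.01 GHz = 0.103 m
βl = 2π·l/λ = 2π × 0.342 = 123°
tan(βl) = -1.54
For a short-circuited stub, Z_in = jZ_0·tan(βl)

Z_in ≈ −j366 Ω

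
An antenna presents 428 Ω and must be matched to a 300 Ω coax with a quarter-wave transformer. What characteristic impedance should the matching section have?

Z_qwt ≈ 358 Ω

Z_qwt = √(Z_0·R_L) = √(300 × 428) = √128400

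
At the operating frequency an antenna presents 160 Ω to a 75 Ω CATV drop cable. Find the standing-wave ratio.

VSWR ≈ 2.13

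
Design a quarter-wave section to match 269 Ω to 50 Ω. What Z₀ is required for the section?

Z_qwt ≈ 116 Ω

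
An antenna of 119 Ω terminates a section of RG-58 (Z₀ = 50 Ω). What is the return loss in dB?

RL ≈ 7.78 dB

Γ = (119 − 50)/(119 + 50) = 0.408
RL = −20·log₁₀|Γ| = −20·log₁₀(0.408)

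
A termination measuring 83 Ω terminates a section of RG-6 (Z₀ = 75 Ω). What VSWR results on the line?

VSWR ≈ 1.11

Γ = (83 − 75)/(83 + 75) = 0.0506
VSWR = (1 + 0.0506)/(1 − 0.0506)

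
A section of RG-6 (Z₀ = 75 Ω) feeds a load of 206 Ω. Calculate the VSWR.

Γ = (206 − 75)/(206 + 75) = 0.466
VSWR = (1 + 0.466)/(1 − 0.466)

VSWR ≈ 2.75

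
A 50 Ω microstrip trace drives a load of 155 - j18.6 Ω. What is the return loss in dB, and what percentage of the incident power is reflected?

Γ = (105 − j18.6)/(205 − j18.6), |Γ| = 0.518
RL = −20·log₁₀(0.518) = 5.71 dB
P_refl/P_inc = |Γ|² = 0.268

RL ≈ 5.71 dB; 26.8% of incident power reflected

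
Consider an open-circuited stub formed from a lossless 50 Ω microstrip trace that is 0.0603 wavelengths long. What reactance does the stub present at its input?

βl = 2π × 0.0603 = 21.7°
tan(βl) = 0.398
For an open-circuited stub, Z_in = −jZ_0·cot(βl) = −jZ_0/tan(βl)

X_in ≈ -126 Ω (capacitive)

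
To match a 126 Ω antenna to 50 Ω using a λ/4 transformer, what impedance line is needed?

Z_qwt = √(Z_0·R_L) = √(50 × 126) = √6300

Z_qwt ≈ 79.4 Ω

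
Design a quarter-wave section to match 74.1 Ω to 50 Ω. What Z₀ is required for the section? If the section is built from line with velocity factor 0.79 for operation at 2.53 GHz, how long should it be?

Z_qwt ≈ 60.9 Ω; length ≈ 2.34 cm

Z_qwt = √(Z_0·R_L) = √(50 × 74.1) = √3705
λ = 0.79·c/f = 0.0937 m, so l = λ/4 = 0.0234 m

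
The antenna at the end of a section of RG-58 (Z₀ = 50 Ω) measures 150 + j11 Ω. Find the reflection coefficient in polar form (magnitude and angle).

Γ ≈ 0.502 ∠ 3.13°

Γ = (Z_L − Z_0)/(Z_L + Z_0) = (100 + j11)/(200 + j11)
|Γ| = 101/200 = 0.502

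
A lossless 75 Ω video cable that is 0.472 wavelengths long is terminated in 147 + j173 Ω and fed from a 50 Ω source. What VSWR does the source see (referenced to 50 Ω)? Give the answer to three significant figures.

βl = 2π × 0.472 = 170°
tan(βl) = -0.178
Z_in = Z_0·(Z_L + jZ_0·tanβl)/(Z_0 + jZ_L·tanβl) = 71.9 + j131 Ω
Γ_s = (Z_in − Z_s)/(Z_in + Z_s) = (21.9 + j131)/(122 + j131), |Γ_s| = 0.742
VSWR = (1 + |Γ_s|)/(1 − |Γ_s|)

VSWR ≈ 6.76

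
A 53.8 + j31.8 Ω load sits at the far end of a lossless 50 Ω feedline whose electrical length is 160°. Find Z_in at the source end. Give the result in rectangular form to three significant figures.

Z_in ≈ 36.5 + j22.6 Ω

tan(βl) = tan(160°) = -0.364
Z_in = Z_0·(Z_L + jZ_0·tanβl)/(Z_0 + jZ_L·tanβl)
     = 50·(53.8 + j13.6)/(61.6 − j19.6)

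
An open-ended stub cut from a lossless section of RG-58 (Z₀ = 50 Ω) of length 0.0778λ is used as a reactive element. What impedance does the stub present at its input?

βl = 2π × 0.0778 = 28°
tan(βl) = 0.532
For an open-ended stub, Z_in = −jZ_0·cot(βl) = −jZ_0/tan(βl)

Z_in ≈ −j94 Ω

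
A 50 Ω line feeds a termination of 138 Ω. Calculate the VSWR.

VSWR ≈ 2.76

Γ = (138 − 50)/(138 + 50) = 0.468
VSWR = (1 + 0.468)/(1 − 0.468)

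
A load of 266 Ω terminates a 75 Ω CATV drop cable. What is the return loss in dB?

Γ = (266 − 75)/(266 + 75) = 0.56
RL = −20·log₁₀|Γ| = −20·log₁₀(0.56)

RL ≈ 5.03 dB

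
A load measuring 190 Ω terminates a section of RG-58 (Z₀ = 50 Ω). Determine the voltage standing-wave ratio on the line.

VSWR ≈ 3.8

Γ = (190 − 50)/(190 + 50) = 0.583
VSWR = (1 + 0.583)/(1 − 0.583)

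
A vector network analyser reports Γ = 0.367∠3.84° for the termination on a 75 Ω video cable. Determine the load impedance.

Z_L = Z_0·(1 + Γ)/(1 − Γ) = 75·(1.37 + j0.0246)/(0.634 − j0.0246)

Z_L ≈ 161 + j9.16 Ω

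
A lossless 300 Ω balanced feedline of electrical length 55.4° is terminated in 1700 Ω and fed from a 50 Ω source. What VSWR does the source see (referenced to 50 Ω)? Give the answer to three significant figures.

VSWR ≈ 12.2

tan(βl) = 1.45
Z_in = Z_0·(Z_L + jZ_0·tanβl)/(Z_0 + jZ_L·tanβl) = 77 − j198 Ω
Γ_s = (Z_in − Z_s)/(Z_in + Z_s) = (27 − j198)/(127 − j198), |Γ_s| = 0.849
VSWR = (1 + |Γ_s|)/(1 − |Γ_s|)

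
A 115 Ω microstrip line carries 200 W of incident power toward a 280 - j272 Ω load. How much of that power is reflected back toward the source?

P_reflected ≈ 88 W

|Γ| = |(165 − j272)/(395 − j272)| = 0.663
|Γ|² = 0.44
P_refl = |Γ|²·P_inc = 88 W, P_del = (1 − |Γ|²)·P_inc = 112 W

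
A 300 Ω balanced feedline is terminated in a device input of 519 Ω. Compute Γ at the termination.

Γ = 0.267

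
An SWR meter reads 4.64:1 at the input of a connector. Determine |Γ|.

|Γ| = (S − 1)/(S + 1) = (4.64 − 1)/(4.64 + 1) = 3.64/5.64

|Γ| ≈ 0.645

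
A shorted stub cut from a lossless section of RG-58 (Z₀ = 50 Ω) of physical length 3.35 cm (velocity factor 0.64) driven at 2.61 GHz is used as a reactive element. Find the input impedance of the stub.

Z_in ≈ −j14.4 Ω

λ = v/f = 0.64·c / 2.61 GHz = 0.0736 m
βl = 2π·l/λ = 2π × 0.455 = 164°
tan(βl) = -0.288
For a shorted stub, Z_in = jZ_0·tan(βl)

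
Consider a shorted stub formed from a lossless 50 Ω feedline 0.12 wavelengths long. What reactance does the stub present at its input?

βl = 2π × 0.12 = 43.2°
tan(βl) = 0.939
For a shorted stub, Z_in = jZ_0·tan(βl)

X_in ≈ 47 Ω (inductive)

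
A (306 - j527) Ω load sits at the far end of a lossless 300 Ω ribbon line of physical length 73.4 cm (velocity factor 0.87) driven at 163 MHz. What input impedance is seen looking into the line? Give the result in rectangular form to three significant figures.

λ = v/f = 0.87·c / 163 MHz = 1.6 m
βl = 2π·l/λ = 2π × 0.458 = 165°
tan(βl) = tan(165°) = -0.268
Z_in = Z_0·(Z_L + jZ_0·tanβl)/(Z_0 + jZ_L·tanβl)
     = 300·(306 − j607)/(159 − j81.9)

Z_in ≈ 923 − j671 Ω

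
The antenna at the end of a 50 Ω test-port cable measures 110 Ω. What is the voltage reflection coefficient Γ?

Γ = (Z_L − Z_0)/(Z_L + Z_0) = (110 − 50)/(110 + 50) = 60/160

Γ = 0.375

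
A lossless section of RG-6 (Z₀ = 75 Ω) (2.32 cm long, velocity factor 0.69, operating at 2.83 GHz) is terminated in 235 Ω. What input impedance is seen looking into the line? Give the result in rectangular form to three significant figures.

λ = v/f = 0.69·c / 2.83 GHz = 0.0731 m
βl = 2π·l/λ = 2π × 0.317 = 114°
tan(βl) = tan(114°) = -2.23
Z_in = Z_0·(Z_L + jZ_0·tanβl)/(Z_0 + jZ_L·tanβl)
     = 75·(235 − j167)/(75 − j523)

Z_in ≈ 28.2 + j29.6 Ω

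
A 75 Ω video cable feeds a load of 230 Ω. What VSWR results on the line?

VSWR ≈ 3.07

For a purely resistive load, VSWR = R_L/Z_0 or Z_0/R_L (whichever > 1) = 230/75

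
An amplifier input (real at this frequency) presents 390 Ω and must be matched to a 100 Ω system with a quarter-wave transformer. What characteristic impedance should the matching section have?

Z_qwt ≈ 197 Ω

Z_qwt = √(Z_0·R_L) = √(100 × 390) = √39000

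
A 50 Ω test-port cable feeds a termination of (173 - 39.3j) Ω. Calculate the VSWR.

VSWR ≈ 3.65

Γ = (Z_L − Z_0)/(Z_L + Z_0) = (123 − j39.3)/(223 − j39.3)
|Γ| = 129/226 = 0.57
VSWR = (1 + |Γ|)/(1 − |Γ|) = 1.57/0.43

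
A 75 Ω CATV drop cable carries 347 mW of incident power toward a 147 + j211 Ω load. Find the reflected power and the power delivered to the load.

|Γ| = |(72 + j211)/(222 + j211)| = 0.728
|Γ|² = 0.53
P_refl = |Γ|²·P_inc = 184 mW, P_del = (1 − |Γ|²)·P_inc = 163 mW

P_reflected ≈ 184 mW; P_delivered ≈ 163 mW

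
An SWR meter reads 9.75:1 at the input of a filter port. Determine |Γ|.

|Γ| = (S − 1)/(S + 1) = (9.75 − 1)/(9.75 + 1) = 8.75/10.8

|Γ| ≈ 0.814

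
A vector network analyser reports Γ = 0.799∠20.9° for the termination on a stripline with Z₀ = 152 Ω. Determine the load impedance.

Z_L = Z_0·(1 + Γ)/(1 − Γ) = 152·(1.75 + j0.285)/(0.254 − j0.285)

Z_L ≈ 378 + j595 Ω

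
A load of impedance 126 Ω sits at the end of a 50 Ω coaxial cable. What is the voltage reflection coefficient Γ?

Γ = (Z_L − Z_0)/(Z_L + Z_0) = (126 − 50)/(126 + 50) = 76/176

Γ = 0.432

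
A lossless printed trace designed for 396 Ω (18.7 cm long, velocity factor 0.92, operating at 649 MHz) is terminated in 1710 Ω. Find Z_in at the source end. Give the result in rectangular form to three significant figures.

λ = v/f = 0.92·c / 649 MHz = 0.425 m
βl = 2π·l/λ = 2π × 0.44 = 158°
tan(βl) = tan(158°) = -0.398
Z_in = Z_0·(Z_L + jZ_0·tanβl)/(Z_0 + jZ_L·tanβl)
     = 396·(1710 − j158)/(396 − j681)

Z_in ≈ 501 + j703 Ω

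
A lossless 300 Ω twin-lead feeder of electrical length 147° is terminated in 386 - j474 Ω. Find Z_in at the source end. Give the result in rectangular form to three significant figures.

Z_in ≈ 785 + j486 Ω

tan(βl) = tan(147°) = -0.649
Z_in = Z_0·(Z_L + jZ_0·tanβl)/(Z_0 + jZ_L·tanβl)
     = 300·(386 − j669)/(-7.82 − j251)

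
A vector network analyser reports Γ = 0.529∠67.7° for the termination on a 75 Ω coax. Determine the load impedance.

Z_L = Z_0·(1 + Γ)/(1 − Γ) = 75·(1.2 + j0.489)/(0.799 − j0.489)

Z_L ≈ 61.5 + j83.6 Ω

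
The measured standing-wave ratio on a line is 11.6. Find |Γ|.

|Γ| ≈ 0.841

|Γ| = (S − 1)/(S + 1) = (11.6 − 1)/(11.6 + 1) = 10.6/12.6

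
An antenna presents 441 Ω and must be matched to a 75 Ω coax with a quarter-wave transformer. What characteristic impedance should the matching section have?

Z_qwt ≈ 182 Ω

Z_qwt = √(Z_0·R_L) = √(75 × 441) = √33080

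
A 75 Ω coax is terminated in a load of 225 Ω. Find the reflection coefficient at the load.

Γ = (Z_L − Z_0)/(Z_L + Z_0) = (225 − 75)/(225 + 75) = 150/300

Γ = 0.5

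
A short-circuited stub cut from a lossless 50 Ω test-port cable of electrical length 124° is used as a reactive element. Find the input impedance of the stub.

Z_in ≈ −j74.1 Ω

tan(βl) = -1.48
For a short-circuited stub, Z_in = jZ_0·tan(βl)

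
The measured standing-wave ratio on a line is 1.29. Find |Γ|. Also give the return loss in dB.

|Γ| ≈ 0.127; return loss ≈ 17.9 dB

|Γ| = (S − 1)/(S + 1) = (1.29 − 1)/(1.29 + 1) = 0.29/2.29
RL = −20·log₁₀|Γ| = −20·log₁₀(0.127)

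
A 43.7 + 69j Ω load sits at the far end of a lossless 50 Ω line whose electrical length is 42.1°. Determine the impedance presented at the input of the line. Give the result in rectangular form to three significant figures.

tan(βl) = tan(42.1°) = 0.904
Z_in = Z_0·(Z_L + jZ_0·tanβl)/(Z_0 + jZ_L·tanβl)
     = 50·(43.7 + j114)/(-12.3 + j39.5)

Z_in ≈ 116 − j91.6 Ω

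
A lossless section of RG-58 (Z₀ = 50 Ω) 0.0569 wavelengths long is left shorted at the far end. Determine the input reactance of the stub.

X_in ≈ 18.7 Ω (inductive)

βl = 2π × 0.0569 = 20.5°
tan(βl) = 0.374
For a shorted stub, Z_in = jZ_0·tan(βl)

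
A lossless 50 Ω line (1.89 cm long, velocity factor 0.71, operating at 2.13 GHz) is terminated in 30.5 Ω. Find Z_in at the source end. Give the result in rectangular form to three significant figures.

Z_in ≈ 66.3 + j23.7 Ω

λ = v/f = 0.71·c / 2.13 GHz = 0.1 m
βl = 2π·l/λ = 2π × 0.189 = 68°
tan(βl) = tan(68°) = 2.48
Z_in = Z_0·(Z_L + jZ_0·tanβl)/(Z_0 + jZ_L·tanβl)
     = 50·(30.5 + j124)/(50 + j75.6)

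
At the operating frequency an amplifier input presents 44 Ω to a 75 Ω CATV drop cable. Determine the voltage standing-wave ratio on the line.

Γ = (44 − 75)/(44 + 75) = -0.261
VSWR = (1 + 0.261)/(1 − 0.261)

VSWR ≈ 1.7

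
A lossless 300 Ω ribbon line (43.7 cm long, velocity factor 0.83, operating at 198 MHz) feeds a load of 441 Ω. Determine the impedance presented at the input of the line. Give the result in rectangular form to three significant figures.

λ = v/f = 0.83·c / 198 MHz = 1.26 m
βl = 2π·l/λ = 2π × 0.347 = 125°
tan(βl) = tan(125°) = -1.42
Z_in = Z_0·(Z_L + jZ_0·tanβl)/(Z_0 + jZ_L·tanβl)
     = 300·(441 − j427)/(300 − j628)

Z_in ≈ 248 + j92.2 Ω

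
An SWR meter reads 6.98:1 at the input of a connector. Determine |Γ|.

|Γ| = (S − 1)/(S + 1) = (6.98 − 1)/(6.98 + 1) = 5.98/7.98

|Γ| ≈ 0.749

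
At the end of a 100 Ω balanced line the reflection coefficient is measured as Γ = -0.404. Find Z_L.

Z_L = Z_0·(1 + Γ)/(1 − Γ) = 100·(0.596)/(1.4)

Z_L ≈ 42.5 Ω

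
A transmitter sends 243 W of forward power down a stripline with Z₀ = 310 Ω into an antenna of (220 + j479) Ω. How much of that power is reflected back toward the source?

|Γ| = |(-90 + j479)/(530 + j479)| = 0.682
|Γ|² = 0.465
P_refl = |Γ|²·P_inc = 113 W, P_del = (1 − |Γ|²)·P_inc = 130 W

P_reflected ≈ 113 W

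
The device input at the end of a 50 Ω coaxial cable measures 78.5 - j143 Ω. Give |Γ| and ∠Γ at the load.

Γ = (Z_L − Z_0)/(Z_L + Z_0) = (28.5 − j143)/(128.5 − j143)
|Γ| = 146/192 = 0.758

Γ ≈ 0.758 ∠ -30.7°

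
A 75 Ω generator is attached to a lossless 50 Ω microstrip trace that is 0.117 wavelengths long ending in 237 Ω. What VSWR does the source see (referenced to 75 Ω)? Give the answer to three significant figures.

VSWR ≈ 4.97

βl = 2π × 0.117 = 42.1°
tan(βl) = 0.904
Z_in = Z_0·(Z_L + jZ_0·tanβl)/(Z_0 + jZ_L·tanβl) = 22.2 − j50.1 Ω
Γ_s = (Z_in − Z_s)/(Z_in + Z_s) = (-52.8 − j50.1)/(97.2 − j50.1), |Γ_s| = 0.665
VSWR = (1 + |Γ_s|)/(1 − |Γ_s|)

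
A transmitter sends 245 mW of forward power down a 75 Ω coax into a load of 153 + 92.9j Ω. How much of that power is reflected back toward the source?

|Γ| = |(78 + j92.9)/(228 + j92.9)| = 0.493
|Γ|² = 0.243
P_refl = |Γ|²·P_inc = 59.5 mW, P_del = (1 − |Γ|²)·P_inc = 186 mW

P_reflected ≈ 59.5 mW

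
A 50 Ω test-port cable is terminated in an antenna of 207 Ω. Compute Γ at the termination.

Γ = 0.611

Γ = (Z_L − Z_0)/(Z_L + Z_0) = (207 − 50)/(207 + 50) = 157/257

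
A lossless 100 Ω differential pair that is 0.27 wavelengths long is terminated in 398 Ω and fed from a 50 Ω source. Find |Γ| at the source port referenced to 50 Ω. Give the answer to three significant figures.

|Γ| ≈ 0.356

βl = 2π × 0.27 = 97.2°
tan(βl) = -7.92
Z_in = Z_0·(Z_L + jZ_0·tanβl)/(Z_0 + jZ_L·tanβl) = 25.5 + j11.8 Ω
Γ_s = (Z_in − Z_s)/(Z_in + Z_s) = (-24.5 + j11.8)/(75.5 + j11.8), |Γ_s| = 0.356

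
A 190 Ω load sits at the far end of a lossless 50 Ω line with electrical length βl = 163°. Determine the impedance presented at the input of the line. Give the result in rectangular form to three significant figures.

Z_in ≈ 88.4 + j87.4 Ω

tan(βl) = tan(163°) = -0.306
Z_in = Z_0·(Z_L + jZ_0·tanβl)/(Z_0 + jZ_L·tanβl)
     = 50·(190 − j15.3)/(50 − j58.1)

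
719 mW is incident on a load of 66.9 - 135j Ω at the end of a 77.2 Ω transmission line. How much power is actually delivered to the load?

P_delivered ≈ 381 mW

|Γ| = |(-10.3 − j135)/(144.1 − j135)| = 0.686
|Γ|² = 0.47
P_refl = |Γ|²·P_inc = 338 mW, P_del = (1 − |Γ|²)·P_inc = 381 mW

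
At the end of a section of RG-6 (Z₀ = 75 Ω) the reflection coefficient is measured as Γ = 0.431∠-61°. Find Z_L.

Z_L = Z_0·(1 + Γ)/(1 − Γ) = 75·(1.21 − j0.377)/(0.791 + j0.377)

Z_L ≈ 79.5 − j73.6 Ω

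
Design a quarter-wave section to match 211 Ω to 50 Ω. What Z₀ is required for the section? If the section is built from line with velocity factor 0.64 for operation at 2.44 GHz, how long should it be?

Z_qwt = √(Z_0·R_L) = √(50 × 211) = √10550
λ = 0.64·c/f = 0.0787 m, so l = λ/4 = 0.0197 m

Z_qwt ≈ 103 Ω; length ≈ 1.97 cm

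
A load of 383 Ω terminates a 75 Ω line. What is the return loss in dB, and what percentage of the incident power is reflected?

Γ = (383 − 75)/(383 + 75) = 0.672
RL = −20·log₁₀(0.672) = 3.45 dB
P_refl/P_inc = |Γ|² = 0.452

RL ≈ 3.45 dB; 45.2% of incident power reflected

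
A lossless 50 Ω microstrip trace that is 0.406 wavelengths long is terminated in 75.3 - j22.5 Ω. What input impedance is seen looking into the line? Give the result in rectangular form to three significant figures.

Z_in ≈ 72.4 + j24.5 Ω

βl = 2π × 0.406 = 146°
tan(βl) = tan(146°) = -0.67
Z_in = Z_0·(Z_L + jZ_0·tanβl)/(Z_0 + jZ_L·tanβl)
     = 50·(75.3 − j56)/(34.9 − j50.5)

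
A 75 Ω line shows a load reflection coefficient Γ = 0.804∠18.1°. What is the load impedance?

Z_L ≈ 225 + j318 Ω

Z_L = Z_0·(1 + Γ)/(1 − Γ) = 75·(1.76 + j0.25)/(0.236 − j0.25)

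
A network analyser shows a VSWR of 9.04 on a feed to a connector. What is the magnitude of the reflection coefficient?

|Γ| = (S − 1)/(S + 1) = (9.04 − 1)/(9.04 + 1) = 8.04/10

|Γ| ≈ 0.801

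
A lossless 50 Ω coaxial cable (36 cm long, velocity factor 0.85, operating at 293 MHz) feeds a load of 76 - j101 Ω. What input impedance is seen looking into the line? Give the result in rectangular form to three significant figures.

λ = v/f = 0.85·c / 293 MHz = 0.87 m
βl = 2π·l/λ = 2π × 0.414 = 149°
tan(βl) = tan(149°) = -0.603
Z_in = Z_0·(Z_L + jZ_0·tanβl)/(Z_0 + jZ_L·tanβl)
     = 50·(76 − j131)/(-10.9 − j45.8)

Z_in ≈ 117 + j111 Ω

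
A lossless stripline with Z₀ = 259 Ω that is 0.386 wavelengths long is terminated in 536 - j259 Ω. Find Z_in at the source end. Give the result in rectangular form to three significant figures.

Z_in ≈ 289 + j277 Ω

βl = 2π × 0.386 = 139°
tan(βl) = tan(139°) = -0.871
Z_in = Z_0·(Z_L + jZ_0·tanβl)/(Z_0 + jZ_L·tanβl)
     = 259·(536 − j484)/(33.5 − j467)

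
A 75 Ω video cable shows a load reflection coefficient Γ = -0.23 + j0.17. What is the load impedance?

Z_L ≈ 44.7 + j16.5 Ω

Z_L = Z_0·(1 + Γ)/(1 − Γ) = 75·(0.77 + j0.17)/(1.23 − j0.17)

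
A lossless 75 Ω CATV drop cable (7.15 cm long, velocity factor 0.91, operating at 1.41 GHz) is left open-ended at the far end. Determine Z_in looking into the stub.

λ = v/f = 0.91·c / 1.41 GHz = 0.194 m
βl = 2π·l/λ = 2π × 0.369 = 133°
tan(βl) = -1.07
For an open-ended stub, Z_in = −jZ_0·cot(βl) = −jZ_0/tan(βl)

Z_in ≈ +j69.8 Ω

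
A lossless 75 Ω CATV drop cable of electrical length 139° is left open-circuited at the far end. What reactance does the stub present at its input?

X_in ≈ 86.3 Ω (inductive)

tan(βl) = -0.869
For an open-circuited stub, Z_in = −jZ_0·cot(βl) = −jZ_0/tan(βl)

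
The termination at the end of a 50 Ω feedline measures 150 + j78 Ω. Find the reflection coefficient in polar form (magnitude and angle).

Γ = (Z_L − Z_0)/(Z_L + Z_0) = (100 + j78)/(200 + j78)
|Γ| = 127/215 = 0.591

Γ ≈ 0.591 ∠ 16.6°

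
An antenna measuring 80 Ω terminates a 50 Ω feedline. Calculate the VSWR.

Γ = (80 − 50)/(80 + 50) = 0.231
VSWR = (1 + 0.231)/(1 − 0.231)

VSWR ≈ 1.6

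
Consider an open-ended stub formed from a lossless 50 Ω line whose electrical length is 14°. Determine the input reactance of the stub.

X_in ≈ -201 Ω (capacitive)

tan(βl) = 0.249
For an open-ended stub, Z_in = −jZ_0·cot(βl) = −jZ_0/tan(βl)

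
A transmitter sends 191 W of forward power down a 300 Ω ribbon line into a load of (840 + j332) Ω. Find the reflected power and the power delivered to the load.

|Γ| = |(540 + j332)/(1140 + j332)| = 0.534
|Γ|² = 0.285
P_refl = |Γ|²·P_inc = 54.4 W, P_del = (1 − |Γ|²)·P_inc = 137 W

P_reflected ≈ 54.4 W; P_delivered ≈ 137 W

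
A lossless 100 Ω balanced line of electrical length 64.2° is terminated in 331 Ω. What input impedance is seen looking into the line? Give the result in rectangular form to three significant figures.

tan(βl) = tan(64.2°) = 2.07
Z_in = Z_0·(Z_L + jZ_0·tanβl)/(Z_0 + jZ_L·tanβl)
     = 100·(331 + j207)/(100 + j685)

Z_in ≈ 36.5 − j43 Ω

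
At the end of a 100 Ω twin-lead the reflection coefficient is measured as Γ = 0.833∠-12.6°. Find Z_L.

Z_L = Z_0·(1 + Γ)/(1 − Γ) = 100·(1.81 − j0.182)/(0.187 + j0.182)

Z_L ≈ 450 − j534 Ω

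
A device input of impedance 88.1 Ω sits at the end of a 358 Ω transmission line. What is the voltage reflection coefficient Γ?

Γ = (Z_L − Z_0)/(Z_L + Z_0) = (88.1 − 358)/(88.1 + 358) = -269.9/446.1

Γ = -0.605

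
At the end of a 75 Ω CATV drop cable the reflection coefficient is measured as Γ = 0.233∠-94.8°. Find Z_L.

Z_L ≈ 64.9 − j31.9 Ω

Z_L = Z_0·(1 + Γ)/(1 − Γ) = 75·(0.981 − j0.232)/(1.02 + j0.232)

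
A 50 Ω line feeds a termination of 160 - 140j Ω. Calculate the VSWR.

VSWR ≈ 5.79

Γ = (Z_L − Z_0)/(Z_L + Z_0) = (110 − j140)/(210 − j140)
|Γ| = 178/252 = 0.705
VSWR = (1 + |Γ|)/(1 − |Γ|) = 1.71/0.295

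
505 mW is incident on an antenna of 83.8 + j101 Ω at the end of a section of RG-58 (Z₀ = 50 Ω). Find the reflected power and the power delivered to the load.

P_reflected ≈ 204 mW; P_delivered ≈ 301 mW

|Γ| = |(33.8 + j101)/(133.8 + j101)| = 0.635
|Γ|² = 0.404
P_refl = |Γ|²·P_inc = 204 mW, P_del = (1 − |Γ|²)·P_inc = 301 mW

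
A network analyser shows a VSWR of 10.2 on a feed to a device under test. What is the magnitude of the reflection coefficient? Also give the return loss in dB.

|Γ| = (S − 1)/(S + 1) = (10.2 − 1)/(10.2 + 1) = 9.2/11.2
RL = −20·log₁₀|Γ| = −20·log₁₀(0.821)

|Γ| ≈ 0.821; return loss ≈ 1.71 dB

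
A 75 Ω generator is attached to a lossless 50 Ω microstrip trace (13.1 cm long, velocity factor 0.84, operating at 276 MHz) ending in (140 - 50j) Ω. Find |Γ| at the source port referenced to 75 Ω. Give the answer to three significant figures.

λ = v/f = 0.84·c / 276 MHz = 0.913 m
βl = 2π·l/λ = 2π × 0.143 = 51.7°
tan(βl) = 1.26
Z_in = Z_0·(Z_L + jZ_0·tanβl)/(Z_0 + jZ_L·tanβl) = 20.6 − j26.4 Ω
Γ_s = (Z_in − Z_s)/(Z_in + Z_s) = (-54.4 − j26.4)/(95.6 − j26.4), |Γ_s| = 0.61

|Γ| ≈ 0.61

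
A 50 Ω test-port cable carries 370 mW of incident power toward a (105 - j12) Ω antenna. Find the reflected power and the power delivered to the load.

|Γ| = |(55 − j12)/(155 − j12)| = 0.362
|Γ|² = 0.131
P_refl = |Γ|²·P_inc = 48.5 mW, P_del = (1 − |Γ|²)·P_inc = 321 mW

P_reflected ≈ 48.5 mW; P_delivered ≈ 321 mW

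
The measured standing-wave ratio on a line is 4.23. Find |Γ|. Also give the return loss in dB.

|Γ| = (S − 1)/(S + 1) = (4.23 − 1)/(4.23 + 1) = 3.23/5.23
RL = −20·log₁₀|Γ| = −20·log₁₀(0.618)

|Γ| ≈ 0.618; return loss ≈ 4.19 dB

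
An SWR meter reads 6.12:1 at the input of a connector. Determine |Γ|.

|Γ| = (S − 1)/(S + 1) = (6.12 − 1)/(6.12 + 1) = 5.12/7.12

|Γ| ≈ 0.719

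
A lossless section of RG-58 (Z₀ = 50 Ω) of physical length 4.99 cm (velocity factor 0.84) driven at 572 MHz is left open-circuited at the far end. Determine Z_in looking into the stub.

Z_in ≈ −j58 Ω

λ = v/f = 0.84·c / 572 MHz = 0.441 m
βl = 2π·l/λ = 2π × 0.113 = 40.8°
tan(βl) = 0.862
For an open-circuited stub, Z_in = −jZ_0·cot(βl) = −jZ_0/tan(βl)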